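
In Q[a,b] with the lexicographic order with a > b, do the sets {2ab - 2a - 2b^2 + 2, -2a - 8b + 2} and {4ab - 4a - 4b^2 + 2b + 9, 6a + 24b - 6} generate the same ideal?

No, the ideals differ.

For a fixed monomial order, each ideal has a unique reduced Gröbner basis; comparing bases decides equality.
Buchberger on the first generating set:
f_1 = 2ab - 2a - 2b^2 + 2, LT = ab.
f_2 = -2a - 8b + 2, LT = a.

S(f_1,f_2): lcm = ab. S = -a - 5b^2 + b + 1.
  reduce S modulo (f_1, f_2):
  remainder -5b^2 + 5b ≠ 0; add g_3 = -5b^2 + 5b to the basis.

The other S-polynomials (S(f_1,g_3), S(f_2,g_3)) all reduce to 0 modulo the current basis, so we have a Gröbner basis.
Inter-reduce: drop elements whose leading term is divisible by another's, tail-reduce, and make monic.
Reduced Gröbner basis: {a + 4b - 1, b^2 - b}.

Buchberger on the second generating set:
h_1 = 4ab - 4a - 4b^2 + 2b + 9, LT = ab.
h_2 = 6a + 24b - 6, LT = a.

S(h_1,h_2): lcm = ab. S = -a - 5b^2 + 3/2b + 9/4.
  reduce S modulo (h_1, h_2):
  remainder -5b^2 + 11/2b + 5/4 ≠ 0; add k_3 = -5b^2 + 11/2b + 5/4 to the basis.

The other S-polynomials (S(h_1,k_3), S(h_2,k_3)) all reduce to 0 modulo the current basis, so we have a Gröbner basis.
Inter-reduce: drop elements whose leading term is divisible by another's, tail-reduce, and make monic.
Reduced Gröbner basis: {a + 4b - 1, b^2 - 11/10b - 1/4}.

These differ, so the ideals are not equal.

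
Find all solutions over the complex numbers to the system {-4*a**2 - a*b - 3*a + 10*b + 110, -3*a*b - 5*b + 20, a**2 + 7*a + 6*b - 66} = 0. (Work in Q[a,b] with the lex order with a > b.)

{(5, 1)}

Compute a lex Gröbner basis by Buchberger's algorithm.
f_1 = -4*a**2 - a*b - 3*a + 10*b + 110, LT = a**2.
f_2 = -3*a*b - 5*b + 20, LT = a*b.
f_3 = a**2 + 7*a + 6*b - 66, LT = a**2.

S(f_1,f_2): lcm = a**2*b. S = 1/4*a*b**2 - 11/12*a*b + 20/3*a - 5/2*b**2 - 55/2*b.
  leading term a*b**2: subtract (-1/12*b)·f_2 from 1/4*a*b**2 - 11/12*a*b + 20/3*a - 5/2*b**2 - 55/2*b → -11/12*a*b + 20/3*a - 35/12*b**2 - 155/6*b
  leading term a*b: subtract (11/36)·f_2 from -11/12*a*b + 20/3*a - 35/12*b**2 - 155/6*b → 20/3*a - 35/12*b**2 - 875/36*b - 55/9
  leading term a: no divisor's leading term divides it; move 20/3*a to the remainder.
  leading term b**2: no divisor's leading term divides it; move -35/12*b**2 to the remainder.
  leading term b: no divisor's leading term divides it; move -875/36*b to the remainder.
  leading term 1: no divisor's leading term divides it; move -55/9 to the remainder.
  remainder 20/3*a - 35/12*b**2 - 875/36*b - 55/9 ≠ 0; add h_4 = 20/3*a - 35/12*b**2 - 875/36*b - 55/9 to the basis.

S(f_1,f_3): lcm = a**2. S = 1/4*a*b - 25/4*a - 17/2*b + 77/2.
  leading term a*b: subtract (-1/12)·f_2 from 1/4*a*b - 25/4*a - 17/2*b + 77/2 → -25/4*a - 107/12*b + 241/6
  leading term a: subtract (-15/16)·h_4 from -25/4*a - 107/12*b + 241/6 → -175/64*b**2 - 2029/64*b + 551/16
  leading term b**2: no divisor's leading term divides it; move -175/64*b**2 to the remainder.
  leading term b: no divisor's leading term divides it; move -2029/64*b to the remainder.
  leading term 1: no divisor's leading term divides it; move 551/16 to the remainder.
  remainder -175/64*b**2 - 2029/64*b + 551/16 ≠ 0; add h_5 = -175/64*b**2 - 2029/64*b + 551/16 to the basis.

S(f_2,f_3): lcm = a**2*b. S = -16/3*a*b - 20/3*a - 6*b**2 + 66*b.
  leading term a*b: subtract (16/9)·f_2 from -16/3*a*b - 20/3*a - 6*b**2 + 66*b → -20/3*a - 6*b**2 + 674/9*b - 320/9
  leading term a: subtract (-1)·h_4 from -20/3*a - 6*b**2 + 674/9*b - 320/9 → -107/12*b**2 + 607/12*b - 125/3
  leading term b**2: subtract (1712/525)·h_5 from -107/12*b**2 + 607/12*b - 125/3 → 26944/175*b - 26944/175
  leading term b: no divisor's leading term divides it; move 26944/175*b to the remainder.
  leading term 1: no divisor's leading term divides it; move -26944/175 to the remainder.
  remainder 26944/175*b - 26944/175 ≠ 0; add h_6 = 26944/175*b - 26944/175 to the basis.

The other S-polynomials (S(f_1,h_4), S(f_2,h_4), S(f_3,h_4), S(f_1,h_5), S(f_2,h_5), S(f_3,h_5), S(h_4,h_5), S(f_1,h_6), S(f_2,h_6), S(f_3,h_6), S(h_4,h_6), S(h_5,h_6)) all reduce to 0 modulo the current basis, so we have a Gröbner basis.
Inter-reduce: drop elements whose leading term is divisible by another's, tail-reduce, and make monic.
Reduced Gröbner basis: {a - 5, b - 1}.

A lex Gröbner basis eliminates variables successively. Here b - 1 depends only on b, with roots {1}; lifting each root through the earlier basis elements recovers the full solutions.
  b = 1: the earlier basis element becomes a - 5 = 0, giving a = 5 — point (5, 1).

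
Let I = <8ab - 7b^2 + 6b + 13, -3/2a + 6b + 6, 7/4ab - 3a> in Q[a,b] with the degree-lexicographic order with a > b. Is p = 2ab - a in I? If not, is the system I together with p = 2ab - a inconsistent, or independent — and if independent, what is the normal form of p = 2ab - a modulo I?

2ab - a lies in I (it reduces to 0).

First compute the reduced Gröbner basis of I by Buchberger's algorithm.
f_1 = 8ab - 7b^2 + 6b + 13, LT = ab.
f_2 = -3/2a + 6b + 6, LT = a.
f_3 = 7/4ab - 3a, LT = ab.

S(f_1,f_2): lcm = ab. S = 25/8b^2 + 19/4b + 13/8.
  leading term b^2: no divisor's leading term divides it; move 25/8b^2 to the remainder.
  leading term b: no divisor's leading term divides it; move 19/4b to the remainder.
  leading term 1: no divisor's leading term divides it; move 13/8 to the remainder.
  remainder 25/8b^2 + 19/4b + 13/8 ≠ 0; add h_4 = 25/8b^2 + 19/4b + 13/8 to the basis.

S(f_1,f_3): lcm = ab. S = -7/8b^2 + 12/7a + 3/4b + 13/8.
  leading term b^2: subtract (-7/25)·h_4 from -7/8b^2 + 12/7a + 3/4b + 13/8 → 12/7a + 52/25b + 52/25
  leading term a: subtract (-8/7)·f_2 from 12/7a + 52/25b + 52/25 → 1564/175b + 1564/175
  leading term b: no divisor's leading term divides it; move 1564/175b to the remainder.
  leading term 1: no divisor's leading term divides it; move 1564/175 to the remainder.
  remainder 1564/175b + 1564/175 ≠ 0; add h_5 = 1564/175b + 1564/175 to the basis.

The other S-polynomials (S(f_2,f_3), S(f_1,h_4), S(f_2,h_4), S(f_3,h_4), S(f_1,h_5), S(f_2,h_5), S(f_3,h_5), S(h_4,h_5)) all reduce to 0 modulo the current basis, so we have a Gröbner basis.
Inter-reduce: drop elements whose leading term is divisible by another's, tail-reduce, and make monic.
Reduced Gröbner basis: {a, b + 1}.
Label its elements g_1 = a, g_2 = b + 1.

Reduce p = 2ab - a modulo G:
  leading term ab: subtract (2b)·g_1 from 2ab - a → -a
  leading term a: subtract (-1)·g_1 from -a → 0
  normal form = 0.
Since the normal form is 0, p ∈ I.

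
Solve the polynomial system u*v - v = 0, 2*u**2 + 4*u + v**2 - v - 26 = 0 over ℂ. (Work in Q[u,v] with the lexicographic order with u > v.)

Compute a lex Gröbner basis by Buchberger's algorithm.
f_1 = u*v - v, LT = u*v.
f_2 = 2*u**2 + 4*u + v**2 - v - 26, LT = u**2.

S(f_1,f_2): lcm = u**2*v. S = -3*u*v - 1/2*v**3 + 1/2*v**2 + 13*v.
  leading term u*v: subtract (-3)·f_1 from -3*u*v - 1/2*v**3 + 1/2*v**2 + 13*v → -1/2*v**3 + 1/2*v**2 + 10*v
  leading term v**3: no divisor's leading term divides it; move -1/2*v**3 to the remainder.
  leading term v**2: no divisor's leading term divides it; move 1/2*v**2 to the remainder.
  leading term v: no divisor's leading term divides it; move 10*v to the remainder.
  remainder -1/2*v**3 + 1/2*v**2 + 10*v ≠ 0; add h_3 = -1/2*v**3 + 1/2*v**2 + 10*v to the basis.

S(f_1,h_3): lcm = u*v**3. S = u*v**2 + 20*u*v - v**3.
  leading term u*v**2: subtract (v)·f_1 from u*v**2 + 20*u*v - v**3 → 20*u*v - v**3 + v**2
  leading term u*v: subtract (20)·f_1 from 20*u*v - v**3 + v**2 → -v**3 + v**2 + 20*v
  leading term v**3: subtract (2)·h_3 from -v**3 + v**2 + 20*v → 0
  remainder 0.

S(f_2,h_3): leading monomials are coprime, so the S-polynomial reduces to 0 (Buchberger's first criterion).
Every S-polynomial of the final basis reduces to 0, so we have a Gröbner basis.
Inter-reduce: drop elements whose leading term is divisible by another's, tail-reduce, and make monic.
Reduced Gröbner basis: {u**2 + 2*u + 1/2*v**2 - 1/2*v - 13, u*v - v, v**3 - v**2 - 20*v}.

The lex basis is triangular: the last element involves only v. Solving v**3 - v**2 - 20*v = 0 gives v ∈ {-4, 0, 5}; substituting each value into the earlier elements determines the remaining variables.
  v = -4: the earlier basis elements become u**2 + 2*u - 3 = 0; -4*u + 4 = 0, giving u = 1 — point (1, -4).
  v = 0: the earlier basis element becomes u**2 + 2*u - 13 = 0, giving u = -1 + sqrt(14), -sqrt(14) - 1 — points (-1 + sqrt(14), 0), (-sqrt(14) - 1, 0).
  v = 5: the earlier basis elements become u**2 + 2*u - 3 = 0; 5*u - 5 = 0, giving u = 1 — point (1, 5).
This is the nonlinear analogue of row-reducing a linear system.

{(1, -4), (-1 + sqrt(14), 0), (-sqrt(14) - 1, 0), (1, 5)}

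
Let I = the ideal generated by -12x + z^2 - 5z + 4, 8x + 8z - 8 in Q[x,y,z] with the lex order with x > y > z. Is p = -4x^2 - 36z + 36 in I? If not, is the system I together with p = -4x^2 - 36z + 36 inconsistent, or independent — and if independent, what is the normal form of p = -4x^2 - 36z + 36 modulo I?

-4x^2 - 36z + 36 lies in I (it reduces to 0).

First compute the reduced Gröbner basis of I by Buchberger's algorithm.
f_1 = -12x + z^2 - 5z + 4, LT = x.
f_2 = 8x + 8z - 8, LT = x.

S(f_1,f_2): lcm = x. S = -1/12z^2 - 7/12z + 2/3.
  leading term z^2: no divisor's leading term divides it; move -1/12z^2 to the remainder.
  leading term z: no divisor's leading term divides it; move -7/12z to the remainder.
  leading term 1: no divisor's leading term divides it; move 2/3 to the remainder.
  remainder -1/12z^2 - 7/12z + 2/3 ≠ 0; add h_3 = -1/12z^2 - 7/12z + 2/3 to the basis.

The other S-polynomials (S(f_1,h_3), S(f_2,h_3)) all reduce to 0 modulo the current basis, so we have a Gröbner basis.
Inter-reduce: drop elements whose leading term is divisible by another's, tail-reduce, and make monic.
Reduced Gröbner basis: {x + z - 1, z^2 + 7z - 8}.
Label its elements g_1 = x + z - 1, g_2 = z^2 + 7z - 8.

Reduce p = -4x^2 - 36z + 36 modulo G:
  leading term x^2: subtract (-4x)·g_1 from -4x^2 - 36z + 36 → 4xz - 4x - 36z + 36
  leading term xz: subtract (4z)·g_1 from 4xz - 4x - 36z + 36 → -4x - 4z^2 - 32z + 36
  leading term x: subtract (-4)·g_1 from -4x - 4z^2 - 32z + 36 → -4z^2 - 28z + 32
  leading term z^2: subtract (-4)·g_2 from -4z^2 - 28z + 32 → 0
  normal form = 0.
Since the normal form is 0, p ∈ I.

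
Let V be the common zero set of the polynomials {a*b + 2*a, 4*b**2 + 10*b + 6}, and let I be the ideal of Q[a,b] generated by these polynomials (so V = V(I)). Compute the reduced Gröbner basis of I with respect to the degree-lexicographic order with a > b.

G = {b**2 + 5/2*b + 3/2, a}

This is the nonlinear analogue of row-reducing a linear system.

f_1 = a*b + 2*a, LT = a*b.
f_2 = 4*b**2 + 10*b + 6, LT = b**2.

S(f_1,f_2): lcm = a*b**2. S = -1/2*a*b - 3/2*a.
  reduce S modulo (f_1, f_2):
  remainder -1/2*a ≠ 0; add g_3 = -1/2*a to the basis.

The other S-polynomials (S(f_1,g_3), S(f_2,g_3)) all reduce to 0 modulo the current basis, so we have a Gröbner basis.
Inter-reduce: drop elements whose leading term is divisible by another's, tail-reduce, and make monic.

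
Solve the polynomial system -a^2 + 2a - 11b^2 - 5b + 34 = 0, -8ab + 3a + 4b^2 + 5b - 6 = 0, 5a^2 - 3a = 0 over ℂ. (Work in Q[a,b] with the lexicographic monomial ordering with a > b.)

{(0, -2)}

Compute a lex Gröbner basis by Buchberger's algorithm.
f_1 = -a^2 + 2a - 11b^2 - 5b + 34, LT = a^2.
f_2 = -8ab + 3a + 4b^2 + 5b - 6, LT = ab.
f_3 = 5a^2 - 3a, LT = a^2.

S(f_1,f_2): lcm = a^2b. S = 3/8a^2 + 1/2ab^2 - 11/8ab - 3/4a + 11b^3 + 5b^2 - 34b.
  reduce S modulo (f_1, f_2, f_3):
  remainder -57/128a + 45/4b^3 + 19/32b^2 - 4735/128b + 873/64 ≠ 0; add h_4 = -57/128a + 45/4b^3 + 19/32b^2 - 4735/128b + 873/64 to the basis.

S(f_1,f_3): lcm = a^2. S = -7/5a + 11b^2 + 5b - 34.
  reduce S modulo (f_1, f_2, f_3, h_4):
  remainder -672/19b^3 + 137/15b^2 + 6914/57b - 7304/95 ≠ 0; add h_5 = -672/19b^3 + 137/15b^2 + 6914/57b - 7304/95 to the basis.

S(f_2,f_3): lcm = a^2b. S = -3/8a^2 - 1/2ab^2 - 1/40ab + 3/4a.
  reduce S modulo (f_1, f_2, f_3, h_4, h_5):
  remainder 30397/10080b^2 + 983/1008b - 4247/420 ≠ 0; add h_6 = 30397/10080b^2 + 983/1008b - 4247/420 to the basis.

S(f_2,h_5): lcm = ab^3. S = -1177/10080ab^2 + 3457/1008ab - 913/420a - 1/2b^4 - 5/8b^3 + 3/4b^2.
  reduce S modulo (f_1, f_2, f_3, h_4, h_5, h_6):
  remainder -6672971/11672448b - 6672971/5836224 ≠ 0; add h_7 = -6672971/11672448b - 6672971/5836224 to the basis.

The other S-polynomials (S(f_1,h_4), S(f_2,h_4), S(f_3,h_4), S(f_1,h_5), S(f_3,h_5), S(h_4,h_5), S(f_1,h_6), S(f_2,h_6), S(f_3,h_6), S(h_4,h_6), S(h_5,h_6), S(f_1,h_7), S(f_2,h_7), S(f_3,h_7), S(h_4,h_7), S(h_5,h_7), S(h_6,h_7)) all reduce to 0 modulo the current basis, so we have a Gröbner basis.
Inter-reduce: drop elements whose leading term is divisible by another's, tail-reduce, and make monic.
Reduced Gröbner basis: {a, b + 2}.

A lex Gröbner basis eliminates variables successively. Here b + 2 depends only on b, with roots {-2}; lifting each root through the earlier basis elements recovers the full solutions.
  b = -2: the earlier basis element becomes a = 0, giving a = 0 — point (0, -2).
Zero-dimensionality of the ideal guarantees finitely many solutions over ℂ.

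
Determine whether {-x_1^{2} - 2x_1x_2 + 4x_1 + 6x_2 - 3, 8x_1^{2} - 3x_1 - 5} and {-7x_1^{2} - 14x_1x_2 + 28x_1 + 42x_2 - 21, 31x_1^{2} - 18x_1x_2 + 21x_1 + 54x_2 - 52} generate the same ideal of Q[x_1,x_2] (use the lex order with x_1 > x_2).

For a fixed monomial order, each ideal has a unique reduced Gröbner basis; comparing bases decides equality.
Buchberger on the first generating set:
f_1 = -x_1^{2} - 2x_1x_2 + 4x_1 + 6x_2 - 3, LT = x_1^{2}.
f_2 = 8x_1^{2} - 3x_1 - 5, LT = x_1^{2}.

S(f_1,f_2): lcm = x_1^{2}. S = 2x_1x_2 - \tfrac{29}{8}x_1 - 6x_2 + \tfrac{29}{8}.
  leading term x_1x_2: no divisor's leading term divides it; move 2x_1x_2 to the remainder.
  leading term x_1: no divisor's leading term divides it; move -\tfrac{29}{8}x_1 to the remainder.
  leading term x_2: no divisor's leading term divides it; move -6x_2 to the remainder.
  leading term 1: no divisor's leading term divides it; move \tfrac{29}{8} to the remainder.
  remainder 2x_1x_2 - \tfrac{29}{8}x_1 - 6x_2 + \tfrac{29}{8} ≠ 0; add g_3 = 2x_1x_2 - \tfrac{29}{8}x_1 - 6x_2 + \tfrac{29}{8} to the basis.

S(f_1,g_3): lcm = x_1^{2}x_2. S = \tfrac{29}{16}x_1^{2} + 2x_1x_2^{2} - x_1x_2 - \tfrac{29}{16}x_1 - 6x_2^{2} + 3x_2.
  leading term x_1^{2}: subtract (-\tfrac{29}{16})·f_1 from \tfrac{29}{16}x_1^{2} + 2x_1x_2^{2} - x_1x_2 - \tfrac{29}{16}x_1 - 6x_2^{2} + 3x_2 → 2x_1x_2^{2} - \tfrac{37}{8}x_1x_2 + \tfrac{87}{16}x_1 - 6x_2^{2} + \tfrac{111}{8}x_2 - \tfrac{87}{16}
  leading term x_1x_2^{2}: subtract (x_2)·g_3 from 2x_1x_2^{2} - \tfrac{37}{8}x_1x_2 + \tfrac{87}{16}x_1 - 6x_2^{2} + \tfrac{111}{8}x_2 - \tfrac{87}{16} → -x_1x_2 + \tfrac{87}{16}x_1 + \tfrac{41}{4}x_2 - \tfrac{87}{16}
  leading term x_1x_2: subtract (-\tfrac{1}{2})·g_3 from -x_1x_2 + \tfrac{87}{16}x_1 + \tfrac{41}{4}x_2 - \tfrac{87}{16} → \tfrac{29}{8}x_1 + \tfrac{29}{4}x_2 - \tfrac{29}{8}
  leading term x_1: no divisor's leading term divides it; move \tfrac{29}{8}x_1 to the remainder.
  leading term x_2: no divisor's leading term divides it; move \tfrac{29}{4}x_2 to the remainder.
  leading term 1: no divisor's leading term divides it; move -\tfrac{29}{8} to the remainder.
  remainder \tfrac{29}{8}x_1 + \tfrac{29}{4}x_2 - \tfrac{29}{8} ≠ 0; add g_4 = \tfrac{29}{8}x_1 + \tfrac{29}{4}x_2 - \tfrac{29}{8} to the basis.

S(g_3,g_4): lcm = x_1x_2. S = -\tfrac{29}{16}x_1 - 2x_2^{2} - 2x_2 + \tfrac{29}{16}.
  leading term x_1: subtract (-\tfrac{1}{2})·g_4 from -\tfrac{29}{16}x_1 - 2x_2^{2} - 2x_2 + \tfrac{29}{16} → -2x_2^{2} + \tfrac{13}{8}x_2
  leading term x_2^{2}: no divisor's leading term divides it; move -2x_2^{2} to the remainder.
  leading term x_2: no divisor's leading term divides it; move \tfrac{13}{8}x_2 to the remainder.
  remainder -2x_2^{2} + \tfrac{13}{8}x_2 ≠ 0; add g_5 = -2x_2^{2} + \tfrac{13}{8}x_2 to the basis.

The other S-polynomials (S(f_2,g_3), S(f_1,g_4), S(f_2,g_4), S(f_1,g_5), S(f_2,g_5), S(g_3,g_5), S(g_4,g_5)) all reduce to 0 modulo the current basis, so we have a Gröbner basis.
Inter-reduce: drop elements whose leading term is divisible by another's, tail-reduce, and make monic.
Reduced Gröbner basis: {x_1 + 2x_2 - 1, x_2^{2} - \tfrac{13}{16}x_2}.

Buchberger on the second generating set:
h_1 = -7x_1^{2} - 14x_1x_2 + 28x_1 + 42x_2 - 21, LT = x_1^{2}.
h_2 = 31x_1^{2} - 18x_1x_2 + 21x_1 + 54x_2 - 52, LT = x_1^{2}.

S(h_1,h_2): lcm = x_1^{2}. S = \tfrac{80}{31}x_1x_2 - \tfrac{145}{31}x_1 - \tfrac{240}{31}x_2 + \tfrac{145}{31}.
  leading term x_1x_2: no divisor's leading term divides it; move \tfrac{80}{31}x_1x_2 to the remainder.
  leading term x_1: no divisor's leading term divides it; move -\tfrac{145}{31}x_1 to the remainder.
  leading term x_2: no divisor's leading term divides it; move -\tfrac{240}{31}x_2 to the remainder.
  leading term 1: no divisor's leading term divides it; move \tfrac{145}{31} to the remainder.
  remainder \tfrac{80}{31}x_1x_2 - \tfrac{145}{31}x_1 - \tfrac{240}{31}x_2 + \tfrac{145}{31} ≠ 0; add k_3 = \tfrac{80}{31}x_1x_2 - \tfrac{145}{31}x_1 - \tfrac{240}{31}x_2 + \tfrac{145}{31} to the basis.

S(h_1,k_3): lcm = x_1^{2}x_2. S = \tfrac{29}{16}x_1^{2} + 2x_1x_2^{2} - x_1x_2 - \tfrac{29}{16}x_1 - 6x_2^{2} + 3x_2.
  leading term x_1^{2}: subtract (-\tfrac{29}{112})·h_1 from \tfrac{29}{16}x_1^{2} + 2x_1x_2^{2} - x_1x_2 - \tfrac{29}{16}x_1 - 6x_2^{2} + 3x_2 → 2x_1x_2^{2} - \tfrac{37}{8}x_1x_2 + \tfrac{87}{16}x_1 - 6x_2^{2} + \tfrac{111}{8}x_2 - \tfrac{87}{16}
  leading term x_1x_2^{2}: subtract (\tfrac{31}{40}x_2)·k_3 from 2x_1x_2^{2} - \tfrac{37}{8}x_1x_2 + \tfrac{87}{16}x_1 - 6x_2^{2} + \tfrac{111}{8}x_2 - \tfrac{87}{16} → -x_1x_2 + \tfrac{87}{16}x_1 + \tfrac{41}{4}x_2 - \tfrac{87}{16}
  leading term x_1x_2: subtract (-\tfrac{31}{80})·k_3 from -x_1x_2 + \tfrac{87}{16}x_1 + \tfrac{41}{4}x_2 - \tfrac{87}{16} → \tfrac{29}{8}x_1 + \tfrac{29}{4}x_2 - \tfrac{29}{8}
  leading term x_1: no divisor's leading term divides it; move \tfrac{29}{8}x_1 to the remainder.
  leading term x_2: no divisor's leading term divides it; move \tfrac{29}{4}x_2 to the remainder.
  leading term 1: no divisor's leading term divides it; move -\tfrac{29}{8} to the remainder.
  remainder \tfrac{29}{8}x_1 + \tfrac{29}{4}x_2 - \tfrac{29}{8} ≠ 0; add k_4 = \tfrac{29}{8}x_1 + \tfrac{29}{4}x_2 - \tfrac{29}{8} to the basis.

S(k_3,k_4): lcm = x_1x_2. S = -\tfrac{29}{16}x_1 - 2x_2^{2} - 2x_2 + \tfrac{29}{16}.
  leading term x_1: subtract (-\tfrac{1}{2})·k_4 from -\tfrac{29}{16}x_1 - 2x_2^{2} - 2x_2 + \tfrac{29}{16} → -2x_2^{2} + \tfrac{13}{8}x_2
  leading term x_2^{2}: no divisor's leading term divides it; move -2x_2^{2} to the remainder.
  leading term x_2: no divisor's leading term divides it; move \tfrac{13}{8}x_2 to the remainder.
  remainder -2x_2^{2} + \tfrac{13}{8}x_2 ≠ 0; add k_5 = -2x_2^{2} + \tfrac{13}{8}x_2 to the basis.

The other S-polynomials (S(h_2,k_3), S(h_1,k_4), S(h_2,k_4), S(h_1,k_5), S(h_2,k_5), S(k_3,k_5), S(k_4,k_5)) all reduce to 0 modulo the current basis, so we have a Gröbner basis.
Inter-reduce: drop elements whose leading term is divisible by another's, tail-reduce, and make monic.
Reduced Gröbner basis: {x_1 + 2x_2 - 1, x_2^{2} - \tfrac{13}{16}x_2}.

These coincide, so the ideals are equal.
The choice of monomial ordering does not affect the verdict — as long as both bases are computed under the same ordering, their equality decides ideal equality.

Yes, the ideals are equal.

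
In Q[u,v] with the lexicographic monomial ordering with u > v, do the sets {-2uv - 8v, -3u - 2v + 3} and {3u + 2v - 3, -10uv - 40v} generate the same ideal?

Equality of ideals is decidable: compute both reduced Gröbner bases (unique for the ordering) and check whether they agree.
Buchberger on the first generating set:
f_1 = -2uv - 8v, LT = uv.
f_2 = -3u - 2v + 3, LT = u.

S(f_1,f_2): lcm = uv. S = -\tfrac{2}{3}v^{2} + 5v.
  leading term v^{2}: no divisor's leading term divides it; move -\tfrac{2}{3}v^{2} to the remainder.
  leading term v: no divisor's leading term divides it; move 5v to the remainder.
  remainder -\tfrac{2}{3}v^{2} + 5v ≠ 0; add g_3 = -\tfrac{2}{3}v^{2} + 5v to the basis.

The other S-polynomials (S(f_1,g_3), S(f_2,g_3)) all reduce to 0 modulo the current basis, so we have a Gröbner basis.
Inter-reduce: drop elements whose leading term is divisible by another's, tail-reduce, and make monic.
Reduced Gröbner basis: {u + \tfrac{2}{3}v - 1, v^{2} - \tfrac{15}{2}v}.

Buchberger on the second generating set:
h_1 = 3u + 2v - 3, LT = u.
h_2 = -10uv - 40v, LT = uv.

S(h_1,h_2): lcm = uv. S = \tfrac{2}{3}v^{2} - 5v.
  leading term v^{2}: no divisor's leading term divides it; move \tfrac{2}{3}v^{2} to the remainder.
  leading term v: no divisor's leading term divides it; move -5v to the remainder.
  remainder \tfrac{2}{3}v^{2} - 5v ≠ 0; add k_3 = \tfrac{2}{3}v^{2} - 5v to the basis.

The other S-polynomials (S(h_1,k_3), S(h_2,k_3)) all reduce to 0 modulo the current basis, so we have a Gröbner basis.
Inter-reduce: drop elements whose leading term is divisible by another's, tail-reduce, and make monic.
Reduced Gröbner basis: {u + \tfrac{2}{3}v - 1, v^{2} - \tfrac{15}{2}v}.

Same reduced basis, so the two generating sets span the same ideal.
The choice of monomial ordering does not affect the verdict — as long as both bases are computed under the same ordering, their equality decides ideal equality.

Yes, the ideals are equal.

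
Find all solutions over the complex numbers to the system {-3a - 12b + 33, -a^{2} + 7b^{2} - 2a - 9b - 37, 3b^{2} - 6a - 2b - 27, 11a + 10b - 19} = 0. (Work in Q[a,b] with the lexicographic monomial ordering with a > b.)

Compute a lex Gröbner basis by Buchberger's algorithm.
f_1 = -3a - 12b + 33, LT = a.
f_2 = -a^{2} - 2a + 7b^{2} - 9b - 37, LT = a^{2}.
f_3 = -6a + 3b^{2} - 2b - 27, LT = a.
f_4 = 11a + 10b - 19, LT = a.

S(f_1,f_2): lcm = a^{2}. S = 4ab - 13a + 7b^{2} - 9b - 37.
  reduce S modulo (f_1, f_2, f_3, f_4):
  remainder -9b^{2} + 87b - 180 ≠ 0; add h_5 = -9b^{2} + 87b - 180 to the basis.

S(f_1,f_3): lcm = a. S = \tfrac{1}{2}b^{2} + \tfrac{11}{3}b - \tfrac{31}{2}.
  reduce S modulo (f_1, f_2, f_3, f_4, h_5):
  remainder \tfrac{17}{2}b - \tfrac{51}{2} ≠ 0; add h_6 = \tfrac{17}{2}b - \tfrac{51}{2} to the basis.

The other S-polynomials (S(f_1,f_4), S(f_2,f_3), S(f_2,f_4), S(f_3,f_4), S(f_1,h_5), S(f_2,h_5), S(f_3,h_5), S(f_4,h_5), S(f_1,h_6), S(f_2,h_6), S(f_3,h_6), S(f_4,h_6), S(h_5,h_6)) all reduce to 0 modulo the current basis, so we have a Gröbner basis.
Inter-reduce: drop elements whose leading term is divisible by another's, tail-reduce, and make monic.
Reduced Gröbner basis: {a + 1, b - 3}.

Since the basis is lex-ordered, b - 3 is univariate in b. Its roots are {3}. Back-substituting each root into the other basis elements fixes the other coordinates.
  b = 3: the earlier basis element becomes a + 1 = 0, giving a = -1 — point (-1, 3).

{(-1, 3)}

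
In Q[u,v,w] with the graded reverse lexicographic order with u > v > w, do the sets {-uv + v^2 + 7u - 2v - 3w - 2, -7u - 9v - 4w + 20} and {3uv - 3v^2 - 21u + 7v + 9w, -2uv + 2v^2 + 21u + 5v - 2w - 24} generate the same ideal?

For a fixed monomial order, each ideal has a unique reduced Gröbner basis; comparing bases decides equality.
Buchberger on the first generating set:
f_1 = -uv + v^2 + 7u - 2v - 3w - 2, LT = uv.
f_2 = -7u - 9v - 4w + 20, LT = u.

S(f_1,f_2): lcm = uv. S = -16/7v^2 - 4/7vw - 7u + 34/7v + 3w + 2.
  leading term v^2: no divisor's leading term divides it; move -16/7v^2 to the remainder.
  leading term vw: no divisor's leading term divides it; move -4/7vw to the remainder.
  leading term u: subtract (1)·f_2 from -7u + 34/7v + 3w + 2 → 97/7v + 7w - 18
  leading term v: no divisor's leading term divides it; move 97/7v to the remainder.
  leading term w: no divisor's leading term divides it; move 7w to the remainder.
  leading term 1: no divisor's leading term divides it; move -18 to the remainder.
  remainder -16/7v^2 - 4/7vw + 97/7v + 7w - 18 ≠ 0; add g_3 = -16/7v^2 - 4/7vw + 97/7v + 7w - 18 to the basis.

The other S-polynomials (S(f_1,g_3), S(f_2,g_3)) all reduce to 0 modulo the current basis, so we have a Gröbner basis.
Inter-reduce: drop elements whose leading term is divisible by another's, tail-reduce, and make monic.
Reduced Gröbner basis: {v^2 + 1/4vw - 97/16v - 49/16w + 63/8, u + 9/7v + 4/7w - 20/7}.

Buchberger on the second generating set:
h_1 = 3uv - 3v^2 - 21u + 7v + 9w, LT = uv.
h_2 = -2uv + 2v^2 + 21u + 5v - 2w - 24, LT = uv.

S(h_1,h_2): lcm = uv. S = 7/2u + 29/6v + 2w - 12.
  leading term u: no divisor's leading term divides it; move 7/2u to the remainder.
  leading term v: no divisor's leading term divides it; move 29/6v to the remainder.
  leading term w: no divisor's leading term divides it; move 2w to the remainder.
  leading term 1: no divisor's leading term divides it; move -12 to the remainder.
  remainder 7/2u + 29/6v + 2w - 12 ≠ 0; add k_3 = 7/2u + 29/6v + 2w - 12 to the basis.

S(h_1,k_3): lcm = uv. S = -50/21v^2 - 4/7vw - 7u + 121/21v + 3w.
  leading term v^2: no divisor's leading term divides it; move -50/21v^2 to the remainder.
  leading term vw: no divisor's leading term divides it; move -4/7vw to the remainder.
  leading term u: subtract (-2)·k_3 from -7u + 121/21v + 3w → 108/7v + 7w - 24
  leading term v: no divisor's leading term divides it; move 108/7v to the remainder.
  leading term w: no divisor's leading term divides it; move 7w to the remainder.
  leading term 1: no divisor's leading term divides it; move -24 to the remainder.
  remainder -50/21v^2 - 4/7vw + 108/7v + 7w - 24 ≠ 0; add k_4 = -50/21v^2 - 4/7vw + 108/7v + 7w - 24 to the basis.

The other S-polynomials (S(h_2,k_3), S(h_1,k_4), S(h_2,k_4), S(k_3,k_4)) all reduce to 0 modulo the current basis, so we have a Gröbner basis.
Inter-reduce: drop elements whose leading term is divisible by another's, tail-reduce, and make monic.
Reduced Gröbner basis: {v^2 + 6/25vw - 162/25v - 147/50w + 252/25, u + 29/21v + 4/7w - 24/7}.

The bases are distinct; the ideals are different.

No, the ideals differ.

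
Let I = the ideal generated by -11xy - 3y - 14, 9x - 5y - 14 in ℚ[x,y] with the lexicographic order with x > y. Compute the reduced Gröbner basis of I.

f_1 = -11xy - 3y - 14, LT = xy.
f_2 = 9x - 5y - 14, LT = x.

S(f_1,f_2): lcm = xy. S = 5/9y² + 181/99y + 14/11.
  reduce S modulo (f_1, f_2):
  remainder 5/9y² + 181/99y + 14/11 ≠ 0; add g_3 = 5/9y² + 181/99y + 14/11 to the basis.

The other S-polynomials (S(f_1,g_3), S(f_2,g_3)) all reduce to 0 modulo the current basis, so we have a Gröbner basis.
Inter-reduce: drop elements whose leading term is divisible by another's, tail-reduce, and make monic.

G = {x - 5/9y - 14/9, y² + 181/55y + 126/55}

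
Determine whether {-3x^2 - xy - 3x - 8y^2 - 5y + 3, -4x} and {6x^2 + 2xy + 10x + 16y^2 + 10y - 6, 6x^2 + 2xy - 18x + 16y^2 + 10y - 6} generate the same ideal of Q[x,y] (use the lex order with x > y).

Two ideals are equal iff their reduced Gröbner bases coincide (the reduced basis is unique for a fixed ordering).
Buchberger on the first generating set:
f_1 = -3x^2 - xy - 3x - 8y^2 - 5y + 3, LT = x^2.
f_2 = -4x, LT = x.

S(f_1,f_2): lcm = x^2. S = 1/3xy + x + 8/3y^2 + 5/3y - 1.
  leading term xy: subtract (-1/12y)·f_2 from 1/3xy + x + 8/3y^2 + 5/3y - 1 → x + 8/3y^2 + 5/3y - 1
  leading term x: subtract (-1/4)·f_2 from x + 8/3y^2 + 5/3y - 1 → 8/3y^2 + 5/3y - 1
  leading term y^2: no divisor's leading term divides it; move 8/3y^2 to the remainder.
  leading term y: no divisor's leading term divides it; move 5/3y to the remainder.
  leading term 1: no divisor's leading term divides it; move -1 to the remainder.
  remainder 8/3y^2 + 5/3y - 1 ≠ 0; add g_3 = 8/3y^2 + 5/3y - 1 to the basis.

S(f_1,g_3): leading monomials are coprime, so the S-polynomial reduces to 0 (Buchberger's first criterion).
S(f_2,g_3): leading monomials are coprime, so the S-polynomial reduces to 0 (Buchberger's first criterion).
Every S-polynomial of the final basis reduces to 0, so we have a Gröbner basis.
Inter-reduce: drop elements whose leading term is divisible by another's, tail-reduce, and make monic.
Reduced Gröbner basis: {x, y^2 + 5/8y - 3/8}.

Buchberger on the second generating set:
h_1 = 6x^2 + 2xy + 10x + 16y^2 + 10y - 6, LT = x^2.
h_2 = 6x^2 + 2xy - 18x + 16y^2 + 10y - 6, LT = x^2.

S(h_1,h_2): lcm = x^2. S = 14/3x.
  leading term x: no divisor's leading term divides it; move 14/3x to the remainder.
  remainder 14/3x ≠ 0; add k_3 = 14/3x to the basis.

S(h_1,k_3): lcm = x^2. S = 1/3xy + 5/3x + 8/3y^2 + 5/3y - 1.
  leading term xy: subtract (1/14y)·k_3 from 1/3xy + 5/3x + 8/3y^2 + 5/3y - 1 → 5/3x + 8/3y^2 + 5/3y - 1
  leading term x: subtract (5/14)·k_3 from 5/3x + 8/3y^2 + 5/3y - 1 → 8/3y^2 + 5/3y - 1
  leading term y^2: no divisor's leading term divides it; move 8/3y^2 to the remainder.
  leading term y: no divisor's leading term divides it; move 5/3y to the remainder.
  leading term 1: no divisor's leading term divides it; move -1 to the remainder.
  remainder 8/3y^2 + 5/3y - 1 ≠ 0; add k_4 = 8/3y^2 + 5/3y - 1 to the basis.

S(h_2,k_3): lcm = x^2. S = 1/3xy - 3x + 8/3y^2 + 5/3y - 1.
  leading term xy: subtract (1/14y)·k_3 from 1/3xy - 3x + 8/3y^2 + 5/3y - 1 → -3x + 8/3y^2 + 5/3y - 1
  leading term x: subtract (-9/14)·k_3 from -3x + 8/3y^2 + 5/3y - 1 → 8/3y^2 + 5/3y - 1
  leading term y^2: subtract (1)·k_4 from 8/3y^2 + 5/3y - 1 → 0
  remainder 0.

S(h_1,k_4): leading monomials are coprime, so the S-polynomial reduces to 0 (Buchberger's first criterion).
S(h_2,k_4): leading monomials are coprime, so the S-polynomial reduces to 0 (Buchberger's first criterion).
S(k_3,k_4): leading monomials are coprime, so the S-polynomial reduces to 0 (Buchberger's first criterion).
Every S-polynomial of the final basis reduces to 0, so we have a Gröbner basis.
Inter-reduce: drop elements whose leading term is divisible by another's, tail-reduce, and make monic.
Reduced Gröbner basis: {x, y^2 + 5/8y - 3/8}.

These coincide, so the ideals are equal.

Yes, the ideals are equal.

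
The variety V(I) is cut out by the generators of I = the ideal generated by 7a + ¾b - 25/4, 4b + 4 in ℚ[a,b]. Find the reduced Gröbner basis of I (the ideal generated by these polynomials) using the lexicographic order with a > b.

f_1 = 7a + ¾b - 25/4, LT = a.
f_2 = 4b + 4, LT = b.

The S-polynomials (S(f_1,f_2)) all reduce to 0 modulo the current basis, so we have a Gröbner basis.

G = {a - 1, b + 1}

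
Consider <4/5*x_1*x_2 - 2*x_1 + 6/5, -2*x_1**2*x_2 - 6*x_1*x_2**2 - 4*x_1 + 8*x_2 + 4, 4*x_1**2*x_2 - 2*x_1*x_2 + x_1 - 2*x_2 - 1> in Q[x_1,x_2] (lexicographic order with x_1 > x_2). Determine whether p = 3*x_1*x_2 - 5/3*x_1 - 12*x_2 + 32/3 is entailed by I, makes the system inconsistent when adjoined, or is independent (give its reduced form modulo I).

First compute the reduced Gröbner basis of I by Buchberger's algorithm.
f_1 = 4/5*x_1*x_2 - 2*x_1 + 6/5, LT = x_1*x_2.
f_2 = -2*x_1**2*x_2 - 6*x_1*x_2**2 - 4*x_1 + 8*x_2 + 4, LT = x_1**2*x_2.
f_3 = 4*x_1**2*x_2 - 2*x_1*x_2 + x_1 - 2*x_2 - 1, LT = x_1**2*x_2.

S(f_1,f_2): lcm = x_1**2*x_2. S = -5/2*x_1**2 - 3*x_1*x_2**2 - 1/2*x_1 + 4*x_2 + 2.
  leading term x_1**2: no divisor's leading term divides it; move -5/2*x_1**2 to the remainder.
  leading term x_1*x_2**2: subtract (-15/4*x_2)·f_1 from -3*x_1*x_2**2 - 1/2*x_1 + 4*x_2 + 2 → -15/2*x_1*x_2 - 1/2*x_1 + 17/2*x_2 + 2
  leading term x_1*x_2: subtract (-75/8)·f_1 from -15/2*x_1*x_2 - 1/2*x_1 + 17/2*x_2 + 2 → -77/4*x_1 + 17/2*x_2 + 53/4
  leading term x_1: no divisor's leading term divides it; move -77/4*x_1 to the remainder.
  leading term x_2: no divisor's leading term divides it; move 17/2*x_2 to the remainder.
  leading term 1: no divisor's leading term divides it; move 53/4 to the remainder.
  remainder -5/2*x_1**2 - 77/4*x_1 + 17/2*x_2 + 53/4 ≠ 0; add h_4 = -5/2*x_1**2 - 77/4*x_1 + 17/2*x_2 + 53/4 to the basis.

S(f_1,f_3): lcm = x_1**2*x_2. S = -5/2*x_1**2 + 1/2*x_1*x_2 + 5/4*x_1 + 1/2*x_2 + 1/4.
  leading term x_1**2: subtract (1)·h_4 from -5/2*x_1**2 + 1/2*x_1*x_2 + 5/4*x_1 + 1/2*x_2 + 1/4 → 1/2*x_1*x_2 + 41/2*x_1 - 8*x_2 - 13
  leading term x_1*x_2: subtract (5/8)·f_1 from 1/2*x_1*x_2 + 41/2*x_1 - 8*x_2 - 13 → 87/4*x_1 - 8*x_2 - 55/4
  leading term x_1: no divisor's leading term divides it; move 87/4*x_1 to the remainder.
  leading term x_2: no divisor's leading term divides it; move -8*x_2 to the remainder.
  leading term 1: no divisor's leading term divides it; move -55/4 to the remainder.
  remainder 87/4*x_1 - 8*x_2 - 55/4 ≠ 0; add h_5 = 87/4*x_1 - 8*x_2 - 55/4 to the basis.

S(f_1,h_4): lcm = x_1**2*x_2. S = -5/2*x_1**2 - 77/10*x_1*x_2 + 3/2*x_1 + 17/5*x_2**2 + 53/10*x_2.
  leading term x_1**2: subtract (1)·h_4 from -5/2*x_1**2 - 77/10*x_1*x_2 + 3/2*x_1 + 17/5*x_2**2 + 53/10*x_2 → -77/10*x_1*x_2 + 83/4*x_1 + 17/5*x_2**2 - 16/5*x_2 - 53/4
  leading term x_1*x_2: subtract (-77/8)·f_1 from -77/10*x_1*x_2 + 83/4*x_1 + 17/5*x_2**2 - 16/5*x_2 - 53/4 → 3/2*x_1 + 17/5*x_2**2 - 16/5*x_2 - 17/10
  leading term x_1: subtract (2/29)·h_5 from 3/2*x_1 + 17/5*x_2**2 - 16/5*x_2 - 17/10 → 17/5*x_2**2 - 384/145*x_2 - 109/145
  leading term x_2**2: no divisor's leading term divides it; move 17/5*x_2**2 to the remainder.
  leading term x_2: no divisor's leading term divides it; move -384/145*x_2 to the remainder.
  leading term 1: no divisor's leading term divides it; move -109/145 to the remainder.
  remainder 17/5*x_2**2 - 384/145*x_2 - 109/145 ≠ 0; add h_6 = 17/5*x_2**2 - 384/145*x_2 - 109/145 to the basis.

S(f_1,h_5): lcm = x_1*x_2. S = -5/2*x_1 + 32/87*x_2**2 + 55/87*x_2 + 3/2.
  leading term x_1: subtract (-10/87)·h_5 from -5/2*x_1 + 32/87*x_2**2 + 55/87*x_2 + 3/2 → 32/87*x_2**2 - 25/87*x_2 - 7/87
  leading term x_2**2: subtract (160/1479)·h_6 from 32/87*x_2**2 - 25/87*x_2 - 7/87 → -37/42891*x_2 + 37/42891
  leading term x_2: no divisor's leading term divides it; move -37/42891*x_2 to the remainder.
  leading term 1: no divisor's leading term divides it; move 37/42891 to the remainder.
  remainder -37/42891*x_2 + 37/42891 ≠ 0; add h_7 = -37/42891*x_2 + 37/42891 to the basis.

The other S-polynomials (S(f_2,f_3), S(f_2,h_4), S(f_3,h_4), S(f_2,h_5), S(f_3,h_5), S(h_4,h_5), S(f_1,h_6), S(f_2,h_6), S(f_3,h_6), S(h_4,h_6), S(h_5,h_6), S(f_1,h_7), S(f_2,h_7), S(f_3,h_7), S(h_4,h_7), S(h_5,h_7), S(h_6,h_7)) all reduce to 0 modulo the current basis, so we have a Gröbner basis.
Inter-reduce: drop elements whose leading term is divisible by another's, tail-reduce, and make monic.
Reduced Gröbner basis: {x_1 - 1, x_2 - 1}.
Label its elements g_1 = x_1 - 1, g_2 = x_2 - 1.

Reduce p = 3*x_1*x_2 - 5/3*x_1 - 12*x_2 + 32/3 modulo G:
  leading term x_1*x_2: subtract (3*x_2)·g_1 from 3*x_1*x_2 - 5/3*x_1 - 12*x_2 + 32/3 → -5/3*x_1 - 9*x_2 + 32/3
  leading term x_1: subtract (-5/3)·g_1 from -5/3*x_1 - 9*x_2 + 32/3 → -9*x_2 + 9
  leading term x_2: subtract (-9)·g_2 from -9*x_2 + 9 → 0
  normal form = 0.
Since the normal form is 0, p ∈ I.

3*x_1*x_2 - 5/3*x_1 - 12*x_2 + 32/3 lies in I (it reduces to 0).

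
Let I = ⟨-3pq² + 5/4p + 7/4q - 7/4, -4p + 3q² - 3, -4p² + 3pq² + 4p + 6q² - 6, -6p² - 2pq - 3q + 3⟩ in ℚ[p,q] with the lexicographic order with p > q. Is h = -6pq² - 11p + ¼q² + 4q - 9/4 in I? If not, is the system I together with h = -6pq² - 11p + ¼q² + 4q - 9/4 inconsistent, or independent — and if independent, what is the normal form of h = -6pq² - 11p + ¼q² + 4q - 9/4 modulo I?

Adjoining -6pq² - 11p + ¼q² + 4q - 9/4 makes the ideal the whole ring: the system is inconsistent.

First compute the reduced Gröbner basis of I by Buchberger's algorithm.
f_1 = -3pq² + 5/4p + 7/4q - 7/4, LT = pq².
f_2 = -4p + 3q² - 3, LT = p.
f_3 = -4p² + 3pq² + 4p + 6q² - 6, LT = p².
f_4 = -6p² - 2pq - 3q + 3, LT = p².

S(f_1,f_2): lcm = pq². S = -5/12p + ¾q⁴ - ¾q² - 7/12q + 7/12.
  leading term p: subtract (5/48)·f_2 from -5/12p + ¾q⁴ - ¾q² - 7/12q + 7/12 → ¾q⁴ - 17/16q² - 7/12q + 43/48
  leading term q⁴: no divisor's leading term divides it; move ¾q⁴ to the remainder.
  leading term q²: no divisor's leading term divides it; move -17/16q² to the remainder.
  leading term q: no divisor's leading term divides it; move -7/12q to the remainder.
  leading term 1: no divisor's leading term divides it; move 43/48 to the remainder.
  remainder ¾q⁴ - 17/16q² - 7/12q + 43/48 ≠ 0; add k_5 = ¾q⁴ - 17/16q² - 7/12q + 43/48 to the basis.

S(f_1,f_3): lcm = p²q². S = -5/12p² + ¾pq⁴ + pq² - 7/12pq + 7/12p + 3/2q⁴ - 3/2q².
  leading term p²: subtract (5/48p)·f_2 from -5/12p² + ¾pq⁴ + pq² - 7/12pq + 7/12p + 3/2q⁴ - 3/2q² → ¾pq⁴ + 11/16pq² - 7/12pq + 43/48p + 3/2q⁴ - 3/2q²
  leading term pq⁴: subtract (-¼q²)·f_1 from ¾pq⁴ + 11/16pq² - 7/12pq + 43/48p + 3/2q⁴ - 3/2q² → pq² - 7/12pq + 43/48p + 3/2q⁴ + 7/16q³ - 31/16q²
  leading term pq²: subtract (-⅓)·f_1 from pq² - 7/12pq + 43/48p + 3/2q⁴ + 7/16q³ - 31/16q² → -7/12pq + 21/16p + 3/2q⁴ + 7/16q³ - 31/16q² + 7/12q - 7/12
  leading term pq: subtract (7/48q)·f_2 from -7/12pq + 21/16p + 3/2q⁴ + 7/16q³ - 31/16q² + 7/12q - 7/12 → 21/16p + 3/2q⁴ - 31/16q² + 49/48q - 7/12
  leading term p: subtract (-21/64)·f_2 from 21/16p + 3/2q⁴ - 31/16q² + 49/48q - 7/12 → 3/2q⁴ - 61/64q² + 49/48q - 301/192
  leading term q⁴: subtract (2)·k_5 from 3/2q⁴ - 61/64q² + 49/48q - 301/192 → 75/64q² + 35/16q - 215/64
  leading term q²: no divisor's leading term divides it; move 75/64q² to the remainder.
  leading term q: no divisor's leading term divides it; move 35/16q to the remainder.
  leading term 1: no divisor's leading term divides it; move -215/64 to the remainder.
  remainder 75/64q² + 35/16q - 215/64 ≠ 0; add k_6 = 75/64q² + 35/16q - 215/64 to the basis.

S(f_1,f_4): lcm = p²q². S = -5/12p² - ⅓pq³ - 7/12pq + 7/12p - ½q³ + ½q².
  leading term p²: subtract (5/48p)·f_2 from -5/12p² - ⅓pq³ - 7/12pq + 7/12p - ½q³ + ½q² → -⅓pq³ - 5/16pq² - 7/12pq + 43/48p - ½q³ + ½q²
  leading term pq³: subtract (1/9q)·f_1 from -⅓pq³ - 5/16pq² - 7/12pq + 43/48p - ½q³ + ½q² → -5/16pq² - 13/18pq + 43/48p - ½q³ + 11/36q² + 7/36q
  leading term pq²: subtract (5/48)·f_1 from -5/16pq² - 13/18pq + 43/48p - ½q³ + 11/36q² + 7/36q → -13/18pq + 49/64p - ½q³ + 11/36q² + 7/576q + 35/192
  leading term pq: subtract (13/72q)·f_2 from -13/18pq + 49/64p - ½q³ + 11/36q² + 7/576q + 35/192 → 49/64p - 25/24q³ + 11/36q² + 319/576q + 35/192
  leading term p: subtract (-49/256)·f_2 from 49/64p - 25/24q³ + 11/36q² + 319/576q + 35/192 → -25/24q³ + 2027/2304q² + 319/576q - 301/768
  leading term q³: subtract (-8/9q)·k_6 from -25/24q³ + 2027/2304q² + 319/576q - 301/768 → 723/256q² - 467/192q - 301/768
  leading term q²: subtract (241/100)·k_6 from 723/256q² - 467/192q - 301/768 → -1849/240q + 1849/240
  leading term q: no divisor's leading term divides it; move -1849/240q to the remainder.
  leading term 1: no divisor's leading term divides it; move 1849/240 to the remainder.
  remainder -1849/240q + 1849/240 ≠ 0; add k_7 = -1849/240q + 1849/240 to the basis.

The other S-polynomials (S(f_2,f_3), S(f_2,f_4), S(f_3,f_4), S(f_1,k_5), S(f_2,k_5), S(f_3,k_5), S(f_4,k_5), S(f_1,k_6), S(f_2,k_6), S(f_3,k_6), S(f_4,k_6), S(k_5,k_6), S(f_1,k_7), S(f_2,k_7), S(f_3,k_7), S(f_4,k_7), S(k_5,k_7), S(k_6,k_7)) all reduce to 0 modulo the current basis, so we have a Gröbner basis.
Inter-reduce: drop elements whose leading term is divisible by another's, tail-reduce, and make monic.
Reduced Gröbner basis: {p, q - 1}.
Label its elements g_1 = p, g_2 = q - 1.

Reduce h = -6pq² - 11p + ¼q² + 4q - 9/4 modulo G:
  leading term pq²: subtract (-6q²)·g_1 from -6pq² - 11p + ¼q² + 4q - 9/4 → -11p + ¼q² + 4q - 9/4
  leading term p: subtract (-11)·g_1 from -11p + ¼q² + 4q - 9/4 → ¼q² + 4q - 9/4
  leading term q²: subtract (¼q)·g_2 from ¼q² + 4q - 9/4 → 17/4q - 9/4
  leading term q: subtract (17/4)·g_2 from 17/4q - 9/4 → 2
  leading term 1: no divisor's leading term divides it; move 2 to the remainder.
  normal form = 2.
The normal form is nonzero, so h ∉ I. Since h minus its normal form lies in I, I + (h) = I + (r) where r = 2; decide whether this ideal is the whole ring.
Here r = 2 is a nonzero constant, hence a unit: 1 ∈ I + (h), the Gröbner basis of I + (h) is {1}, and the enlarged system has no common solution — adjoining h is inconsistent.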